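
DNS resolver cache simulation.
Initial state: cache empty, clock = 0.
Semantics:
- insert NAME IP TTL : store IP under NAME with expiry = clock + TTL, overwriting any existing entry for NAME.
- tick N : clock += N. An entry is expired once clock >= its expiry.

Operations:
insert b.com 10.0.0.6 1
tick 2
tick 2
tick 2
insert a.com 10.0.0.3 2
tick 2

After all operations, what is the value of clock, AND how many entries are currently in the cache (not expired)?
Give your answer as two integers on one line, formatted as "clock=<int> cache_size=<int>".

Op 1: insert b.com -> 10.0.0.6 (expiry=0+1=1). clock=0
Op 2: tick 2 -> clock=2. purged={b.com}
Op 3: tick 2 -> clock=4.
Op 4: tick 2 -> clock=6.
Op 5: insert a.com -> 10.0.0.3 (expiry=6+2=8). clock=6
Op 6: tick 2 -> clock=8. purged={a.com}
Final clock = 8
Final cache (unexpired): {} -> size=0

Answer: clock=8 cache_size=0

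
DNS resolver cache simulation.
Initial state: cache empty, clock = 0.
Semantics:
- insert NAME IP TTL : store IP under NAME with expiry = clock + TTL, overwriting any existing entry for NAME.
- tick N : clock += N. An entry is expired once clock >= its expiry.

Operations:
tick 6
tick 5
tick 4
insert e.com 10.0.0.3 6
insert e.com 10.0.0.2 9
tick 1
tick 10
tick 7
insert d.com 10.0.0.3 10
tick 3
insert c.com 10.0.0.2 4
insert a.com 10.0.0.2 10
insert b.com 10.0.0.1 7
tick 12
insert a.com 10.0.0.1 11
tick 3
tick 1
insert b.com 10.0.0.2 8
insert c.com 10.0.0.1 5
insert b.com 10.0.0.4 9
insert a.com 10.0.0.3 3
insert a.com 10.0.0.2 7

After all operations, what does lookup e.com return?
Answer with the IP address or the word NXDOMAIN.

Op 1: tick 6 -> clock=6.
Op 2: tick 5 -> clock=11.
Op 3: tick 4 -> clock=15.
Op 4: insert e.com -> 10.0.0.3 (expiry=15+6=21). clock=15
Op 5: insert e.com -> 10.0.0.2 (expiry=15+9=24). clock=15
Op 6: tick 1 -> clock=16.
Op 7: tick 10 -> clock=26. purged={e.com}
Op 8: tick 7 -> clock=33.
Op 9: insert d.com -> 10.0.0.3 (expiry=33+10=43). clock=33
Op 10: tick 3 -> clock=36.
Op 11: insert c.com -> 10.0.0.2 (expiry=36+4=40). clock=36
Op 12: insert a.com -> 10.0.0.2 (expiry=36+10=46). clock=36
Op 13: insert b.com -> 10.0.0.1 (expiry=36+7=43). clock=36
Op 14: tick 12 -> clock=48. purged={a.com,b.com,c.com,d.com}
Op 15: insert a.com -> 10.0.0.1 (expiry=48+11=59). clock=48
Op 16: tick 3 -> clock=51.
Op 17: tick 1 -> clock=52.
Op 18: insert b.com -> 10.0.0.2 (expiry=52+8=60). clock=52
Op 19: insert c.com -> 10.0.0.1 (expiry=52+5=57). clock=52
Op 20: insert b.com -> 10.0.0.4 (expiry=52+9=61). clock=52
Op 21: insert a.com -> 10.0.0.3 (expiry=52+3=55). clock=52
Op 22: insert a.com -> 10.0.0.2 (expiry=52+7=59). clock=52
lookup e.com: not in cache (expired or never inserted)

Answer: NXDOMAIN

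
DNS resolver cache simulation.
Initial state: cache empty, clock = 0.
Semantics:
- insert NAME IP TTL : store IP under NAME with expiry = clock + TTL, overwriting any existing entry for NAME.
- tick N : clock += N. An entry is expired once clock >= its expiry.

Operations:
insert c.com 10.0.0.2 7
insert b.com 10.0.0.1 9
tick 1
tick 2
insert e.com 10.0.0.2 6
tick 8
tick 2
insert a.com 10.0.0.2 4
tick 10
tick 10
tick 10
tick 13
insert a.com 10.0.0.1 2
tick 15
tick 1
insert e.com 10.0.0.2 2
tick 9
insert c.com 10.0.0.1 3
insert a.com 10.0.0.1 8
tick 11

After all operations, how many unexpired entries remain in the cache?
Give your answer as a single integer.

Op 1: insert c.com -> 10.0.0.2 (expiry=0+7=7). clock=0
Op 2: insert b.com -> 10.0.0.1 (expiry=0+9=9). clock=0
Op 3: tick 1 -> clock=1.
Op 4: tick 2 -> clock=3.
Op 5: insert e.com -> 10.0.0.2 (expiry=3+6=9). clock=3
Op 6: tick 8 -> clock=11. purged={b.com,c.com,e.com}
Op 7: tick 2 -> clock=13.
Op 8: insert a.com -> 10.0.0.2 (expiry=13+4=17). clock=13
Op 9: tick 10 -> clock=23. purged={a.com}
Op 10: tick 10 -> clock=33.
Op 11: tick 10 -> clock=43.
Op 12: tick 13 -> clock=56.
Op 13: insert a.com -> 10.0.0.1 (expiry=56+2=58). clock=56
Op 14: tick 15 -> clock=71. purged={a.com}
Op 15: tick 1 -> clock=72.
Op 16: insert e.com -> 10.0.0.2 (expiry=72+2=74). clock=72
Op 17: tick 9 -> clock=81. purged={e.com}
Op 18: insert c.com -> 10.0.0.1 (expiry=81+3=84). clock=81
Op 19: insert a.com -> 10.0.0.1 (expiry=81+8=89). clock=81
Op 20: tick 11 -> clock=92. purged={a.com,c.com}
Final cache (unexpired): {} -> size=0

Answer: 0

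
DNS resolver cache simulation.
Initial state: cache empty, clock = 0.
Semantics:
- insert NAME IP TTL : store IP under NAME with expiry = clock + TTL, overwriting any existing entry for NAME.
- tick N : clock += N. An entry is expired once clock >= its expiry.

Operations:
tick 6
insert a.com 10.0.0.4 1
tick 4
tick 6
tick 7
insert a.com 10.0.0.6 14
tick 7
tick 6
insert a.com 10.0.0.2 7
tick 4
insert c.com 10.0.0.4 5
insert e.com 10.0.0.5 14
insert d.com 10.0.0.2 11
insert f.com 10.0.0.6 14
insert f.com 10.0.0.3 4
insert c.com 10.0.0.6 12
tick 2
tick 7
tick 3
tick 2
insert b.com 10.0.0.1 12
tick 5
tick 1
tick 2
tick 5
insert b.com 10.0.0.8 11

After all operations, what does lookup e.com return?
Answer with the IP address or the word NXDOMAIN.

Op 1: tick 6 -> clock=6.
Op 2: insert a.com -> 10.0.0.4 (expiry=6+1=7). clock=6
Op 3: tick 4 -> clock=10. purged={a.com}
Op 4: tick 6 -> clock=16.
Op 5: tick 7 -> clock=23.
Op 6: insert a.com -> 10.0.0.6 (expiry=23+14=37). clock=23
Op 7: tick 7 -> clock=30.
Op 8: tick 6 -> clock=36.
Op 9: insert a.com -> 10.0.0.2 (expiry=36+7=43). clock=36
Op 10: tick 4 -> clock=40.
Op 11: insert c.com -> 10.0.0.4 (expiry=40+5=45). clock=40
Op 12: insert e.com -> 10.0.0.5 (expiry=40+14=54). clock=40
Op 13: insert d.com -> 10.0.0.2 (expiry=40+11=51). clock=40
Op 14: insert f.com -> 10.0.0.6 (expiry=40+14=54). clock=40
Op 15: insert f.com -> 10.0.0.3 (expiry=40+4=44). clock=40
Op 16: insert c.com -> 10.0.0.6 (expiry=40+12=52). clock=40
Op 17: tick 2 -> clock=42.
Op 18: tick 7 -> clock=49. purged={a.com,f.com}
Op 19: tick 3 -> clock=52. purged={c.com,d.com}
Op 20: tick 2 -> clock=54. purged={e.com}
Op 21: insert b.com -> 10.0.0.1 (expiry=54+12=66). clock=54
Op 22: tick 5 -> clock=59.
Op 23: tick 1 -> clock=60.
Op 24: tick 2 -> clock=62.
Op 25: tick 5 -> clock=67. purged={b.com}
Op 26: insert b.com -> 10.0.0.8 (expiry=67+11=78). clock=67
lookup e.com: not in cache (expired or never inserted)

Answer: NXDOMAIN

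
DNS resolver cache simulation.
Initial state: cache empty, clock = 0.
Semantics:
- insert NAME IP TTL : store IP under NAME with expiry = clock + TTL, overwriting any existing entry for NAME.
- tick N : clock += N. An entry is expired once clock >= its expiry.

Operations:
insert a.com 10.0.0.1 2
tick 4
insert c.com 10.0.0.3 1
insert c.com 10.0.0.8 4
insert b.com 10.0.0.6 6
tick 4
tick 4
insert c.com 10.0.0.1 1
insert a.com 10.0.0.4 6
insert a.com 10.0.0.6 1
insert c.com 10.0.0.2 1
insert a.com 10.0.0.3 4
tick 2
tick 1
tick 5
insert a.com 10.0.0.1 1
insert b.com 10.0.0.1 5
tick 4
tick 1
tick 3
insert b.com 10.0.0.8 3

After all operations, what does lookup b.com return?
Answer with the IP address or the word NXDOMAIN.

Op 1: insert a.com -> 10.0.0.1 (expiry=0+2=2). clock=0
Op 2: tick 4 -> clock=4. purged={a.com}
Op 3: insert c.com -> 10.0.0.3 (expiry=4+1=5). clock=4
Op 4: insert c.com -> 10.0.0.8 (expiry=4+4=8). clock=4
Op 5: insert b.com -> 10.0.0.6 (expiry=4+6=10). clock=4
Op 6: tick 4 -> clock=8. purged={c.com}
Op 7: tick 4 -> clock=12. purged={b.com}
Op 8: insert c.com -> 10.0.0.1 (expiry=12+1=13). clock=12
Op 9: insert a.com -> 10.0.0.4 (expiry=12+6=18). clock=12
Op 10: insert a.com -> 10.0.0.6 (expiry=12+1=13). clock=12
Op 11: insert c.com -> 10.0.0.2 (expiry=12+1=13). clock=12
Op 12: insert a.com -> 10.0.0.3 (expiry=12+4=16). clock=12
Op 13: tick 2 -> clock=14. purged={c.com}
Op 14: tick 1 -> clock=15.
Op 15: tick 5 -> clock=20. purged={a.com}
Op 16: insert a.com -> 10.0.0.1 (expiry=20+1=21). clock=20
Op 17: insert b.com -> 10.0.0.1 (expiry=20+5=25). clock=20
Op 18: tick 4 -> clock=24. purged={a.com}
Op 19: tick 1 -> clock=25. purged={b.com}
Op 20: tick 3 -> clock=28.
Op 21: insert b.com -> 10.0.0.8 (expiry=28+3=31). clock=28
lookup b.com: present, ip=10.0.0.8 expiry=31 > clock=28

Answer: 10.0.0.8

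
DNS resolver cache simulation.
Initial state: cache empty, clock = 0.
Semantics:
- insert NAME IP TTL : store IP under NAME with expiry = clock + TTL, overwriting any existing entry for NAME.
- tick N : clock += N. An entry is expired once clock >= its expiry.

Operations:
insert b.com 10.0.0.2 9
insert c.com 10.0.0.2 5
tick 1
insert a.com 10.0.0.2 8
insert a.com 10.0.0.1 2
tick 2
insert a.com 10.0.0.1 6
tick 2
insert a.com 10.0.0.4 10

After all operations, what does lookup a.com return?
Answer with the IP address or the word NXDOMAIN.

Op 1: insert b.com -> 10.0.0.2 (expiry=0+9=9). clock=0
Op 2: insert c.com -> 10.0.0.2 (expiry=0+5=5). clock=0
Op 3: tick 1 -> clock=1.
Op 4: insert a.com -> 10.0.0.2 (expiry=1+8=9). clock=1
Op 5: insert a.com -> 10.0.0.1 (expiry=1+2=3). clock=1
Op 6: tick 2 -> clock=3. purged={a.com}
Op 7: insert a.com -> 10.0.0.1 (expiry=3+6=9). clock=3
Op 8: tick 2 -> clock=5. purged={c.com}
Op 9: insert a.com -> 10.0.0.4 (expiry=5+10=15). clock=5
lookup a.com: present, ip=10.0.0.4 expiry=15 > clock=5

Answer: 10.0.0.4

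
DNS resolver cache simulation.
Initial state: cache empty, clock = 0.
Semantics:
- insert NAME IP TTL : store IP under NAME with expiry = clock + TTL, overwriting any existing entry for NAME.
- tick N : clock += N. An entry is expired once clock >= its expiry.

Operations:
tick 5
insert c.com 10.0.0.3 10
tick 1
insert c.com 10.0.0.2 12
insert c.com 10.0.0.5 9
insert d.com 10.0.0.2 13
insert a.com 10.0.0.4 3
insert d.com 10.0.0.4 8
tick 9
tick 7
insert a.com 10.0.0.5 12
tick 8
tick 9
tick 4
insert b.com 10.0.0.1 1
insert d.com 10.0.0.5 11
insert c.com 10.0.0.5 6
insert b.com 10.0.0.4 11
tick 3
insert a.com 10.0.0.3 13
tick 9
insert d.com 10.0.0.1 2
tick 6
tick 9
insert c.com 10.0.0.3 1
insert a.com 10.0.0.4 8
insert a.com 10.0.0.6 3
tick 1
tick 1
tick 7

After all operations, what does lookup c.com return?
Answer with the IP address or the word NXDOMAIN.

Answer: NXDOMAIN

Derivation:
Op 1: tick 5 -> clock=5.
Op 2: insert c.com -> 10.0.0.3 (expiry=5+10=15). clock=5
Op 3: tick 1 -> clock=6.
Op 4: insert c.com -> 10.0.0.2 (expiry=6+12=18). clock=6
Op 5: insert c.com -> 10.0.0.5 (expiry=6+9=15). clock=6
Op 6: insert d.com -> 10.0.0.2 (expiry=6+13=19). clock=6
Op 7: insert a.com -> 10.0.0.4 (expiry=6+3=9). clock=6
Op 8: insert d.com -> 10.0.0.4 (expiry=6+8=14). clock=6
Op 9: tick 9 -> clock=15. purged={a.com,c.com,d.com}
Op 10: tick 7 -> clock=22.
Op 11: insert a.com -> 10.0.0.5 (expiry=22+12=34). clock=22
Op 12: tick 8 -> clock=30.
Op 13: tick 9 -> clock=39. purged={a.com}
Op 14: tick 4 -> clock=43.
Op 15: insert b.com -> 10.0.0.1 (expiry=43+1=44). clock=43
Op 16: insert d.com -> 10.0.0.5 (expiry=43+11=54). clock=43
Op 17: insert c.com -> 10.0.0.5 (expiry=43+6=49). clock=43
Op 18: insert b.com -> 10.0.0.4 (expiry=43+11=54). clock=43
Op 19: tick 3 -> clock=46.
Op 20: insert a.com -> 10.0.0.3 (expiry=46+13=59). clock=46
Op 21: tick 9 -> clock=55. purged={b.com,c.com,d.com}
Op 22: insert d.com -> 10.0.0.1 (expiry=55+2=57). clock=55
Op 23: tick 6 -> clock=61. purged={a.com,d.com}
Op 24: tick 9 -> clock=70.
Op 25: insert c.com -> 10.0.0.3 (expiry=70+1=71). clock=70
Op 26: insert a.com -> 10.0.0.4 (expiry=70+8=78). clock=70
Op 27: insert a.com -> 10.0.0.6 (expiry=70+3=73). clock=70
Op 28: tick 1 -> clock=71. purged={c.com}
Op 29: tick 1 -> clock=72.
Op 30: tick 7 -> clock=79. purged={a.com}
lookup c.com: not in cache (expired or never inserted)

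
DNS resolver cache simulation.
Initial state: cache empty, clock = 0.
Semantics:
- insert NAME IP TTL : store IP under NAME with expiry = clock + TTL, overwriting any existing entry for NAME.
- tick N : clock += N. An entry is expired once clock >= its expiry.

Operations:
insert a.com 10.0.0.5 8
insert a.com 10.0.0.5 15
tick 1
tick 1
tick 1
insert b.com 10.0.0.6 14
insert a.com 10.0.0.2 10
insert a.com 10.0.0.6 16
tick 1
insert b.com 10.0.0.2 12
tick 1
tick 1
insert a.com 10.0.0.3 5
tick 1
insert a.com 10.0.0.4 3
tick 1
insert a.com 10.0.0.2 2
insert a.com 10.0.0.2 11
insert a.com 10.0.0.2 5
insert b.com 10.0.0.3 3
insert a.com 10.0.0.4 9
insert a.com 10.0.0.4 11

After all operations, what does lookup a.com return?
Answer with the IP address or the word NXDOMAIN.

Op 1: insert a.com -> 10.0.0.5 (expiry=0+8=8). clock=0
Op 2: insert a.com -> 10.0.0.5 (expiry=0+15=15). clock=0
Op 3: tick 1 -> clock=1.
Op 4: tick 1 -> clock=2.
Op 5: tick 1 -> clock=3.
Op 6: insert b.com -> 10.0.0.6 (expiry=3+14=17). clock=3
Op 7: insert a.com -> 10.0.0.2 (expiry=3+10=13). clock=3
Op 8: insert a.com -> 10.0.0.6 (expiry=3+16=19). clock=3
Op 9: tick 1 -> clock=4.
Op 10: insert b.com -> 10.0.0.2 (expiry=4+12=16). clock=4
Op 11: tick 1 -> clock=5.
Op 12: tick 1 -> clock=6.
Op 13: insert a.com -> 10.0.0.3 (expiry=6+5=11). clock=6
Op 14: tick 1 -> clock=7.
Op 15: insert a.com -> 10.0.0.4 (expiry=7+3=10). clock=7
Op 16: tick 1 -> clock=8.
Op 17: insert a.com -> 10.0.0.2 (expiry=8+2=10). clock=8
Op 18: insert a.com -> 10.0.0.2 (expiry=8+11=19). clock=8
Op 19: insert a.com -> 10.0.0.2 (expiry=8+5=13). clock=8
Op 20: insert b.com -> 10.0.0.3 (expiry=8+3=11). clock=8
Op 21: insert a.com -> 10.0.0.4 (expiry=8+9=17). clock=8
Op 22: insert a.com -> 10.0.0.4 (expiry=8+11=19). clock=8
lookup a.com: present, ip=10.0.0.4 expiry=19 > clock=8

Answer: 10.0.0.4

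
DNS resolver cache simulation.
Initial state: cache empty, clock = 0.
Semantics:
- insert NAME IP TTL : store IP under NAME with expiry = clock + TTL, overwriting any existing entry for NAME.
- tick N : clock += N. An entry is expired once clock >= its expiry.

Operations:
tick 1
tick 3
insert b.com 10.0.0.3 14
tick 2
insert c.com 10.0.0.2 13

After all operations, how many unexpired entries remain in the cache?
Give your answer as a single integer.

Op 1: tick 1 -> clock=1.
Op 2: tick 3 -> clock=4.
Op 3: insert b.com -> 10.0.0.3 (expiry=4+14=18). clock=4
Op 4: tick 2 -> clock=6.
Op 5: insert c.com -> 10.0.0.2 (expiry=6+13=19). clock=6
Final cache (unexpired): {b.com,c.com} -> size=2

Answer: 2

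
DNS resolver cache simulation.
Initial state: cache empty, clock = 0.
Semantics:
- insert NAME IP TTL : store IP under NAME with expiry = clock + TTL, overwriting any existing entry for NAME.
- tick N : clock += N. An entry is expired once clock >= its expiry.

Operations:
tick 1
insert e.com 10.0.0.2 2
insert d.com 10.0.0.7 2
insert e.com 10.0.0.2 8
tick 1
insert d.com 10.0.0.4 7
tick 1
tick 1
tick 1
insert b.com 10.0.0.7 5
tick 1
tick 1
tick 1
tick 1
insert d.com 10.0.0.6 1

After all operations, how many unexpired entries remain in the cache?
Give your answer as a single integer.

Answer: 2

Derivation:
Op 1: tick 1 -> clock=1.
Op 2: insert e.com -> 10.0.0.2 (expiry=1+2=3). clock=1
Op 3: insert d.com -> 10.0.0.7 (expiry=1+2=3). clock=1
Op 4: insert e.com -> 10.0.0.2 (expiry=1+8=9). clock=1
Op 5: tick 1 -> clock=2.
Op 6: insert d.com -> 10.0.0.4 (expiry=2+7=9). clock=2
Op 7: tick 1 -> clock=3.
Op 8: tick 1 -> clock=4.
Op 9: tick 1 -> clock=5.
Op 10: insert b.com -> 10.0.0.7 (expiry=5+5=10). clock=5
Op 11: tick 1 -> clock=6.
Op 12: tick 1 -> clock=7.
Op 13: tick 1 -> clock=8.
Op 14: tick 1 -> clock=9. purged={d.com,e.com}
Op 15: insert d.com -> 10.0.0.6 (expiry=9+1=10). clock=9
Final cache (unexpired): {b.com,d.com} -> size=2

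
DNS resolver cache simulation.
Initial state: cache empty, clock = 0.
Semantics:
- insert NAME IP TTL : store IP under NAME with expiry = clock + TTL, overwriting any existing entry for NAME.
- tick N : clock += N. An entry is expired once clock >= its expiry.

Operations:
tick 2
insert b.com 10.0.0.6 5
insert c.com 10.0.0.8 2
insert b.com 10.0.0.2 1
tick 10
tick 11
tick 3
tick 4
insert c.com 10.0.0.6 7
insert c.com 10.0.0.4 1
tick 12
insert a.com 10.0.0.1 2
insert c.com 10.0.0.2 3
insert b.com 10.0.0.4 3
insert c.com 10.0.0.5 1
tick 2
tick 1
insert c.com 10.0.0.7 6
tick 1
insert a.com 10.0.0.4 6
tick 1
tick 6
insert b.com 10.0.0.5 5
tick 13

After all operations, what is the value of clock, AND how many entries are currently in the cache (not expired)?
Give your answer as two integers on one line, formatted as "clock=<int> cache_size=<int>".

Answer: clock=66 cache_size=0

Derivation:
Op 1: tick 2 -> clock=2.
Op 2: insert b.com -> 10.0.0.6 (expiry=2+5=7). clock=2
Op 3: insert c.com -> 10.0.0.8 (expiry=2+2=4). clock=2
Op 4: insert b.com -> 10.0.0.2 (expiry=2+1=3). clock=2
Op 5: tick 10 -> clock=12. purged={b.com,c.com}
Op 6: tick 11 -> clock=23.
Op 7: tick 3 -> clock=26.
Op 8: tick 4 -> clock=30.
Op 9: insert c.com -> 10.0.0.6 (expiry=30+7=37). clock=30
Op 10: insert c.com -> 10.0.0.4 (expiry=30+1=31). clock=30
Op 11: tick 12 -> clock=42. purged={c.com}
Op 12: insert a.com -> 10.0.0.1 (expiry=42+2=44). clock=42
Op 13: insert c.com -> 10.0.0.2 (expiry=42+3=45). clock=42
Op 14: insert b.com -> 10.0.0.4 (expiry=42+3=45). clock=42
Op 15: insert c.com -> 10.0.0.5 (expiry=42+1=43). clock=42
Op 16: tick 2 -> clock=44. purged={a.com,c.com}
Op 17: tick 1 -> clock=45. purged={b.com}
Op 18: insert c.com -> 10.0.0.7 (expiry=45+6=51). clock=45
Op 19: tick 1 -> clock=46.
Op 20: insert a.com -> 10.0.0.4 (expiry=46+6=52). clock=46
Op 21: tick 1 -> clock=47.
Op 22: tick 6 -> clock=53. purged={a.com,c.com}
Op 23: insert b.com -> 10.0.0.5 (expiry=53+5=58). clock=53
Op 24: tick 13 -> clock=66. purged={b.com}
Final clock = 66
Final cache (unexpired): {} -> size=0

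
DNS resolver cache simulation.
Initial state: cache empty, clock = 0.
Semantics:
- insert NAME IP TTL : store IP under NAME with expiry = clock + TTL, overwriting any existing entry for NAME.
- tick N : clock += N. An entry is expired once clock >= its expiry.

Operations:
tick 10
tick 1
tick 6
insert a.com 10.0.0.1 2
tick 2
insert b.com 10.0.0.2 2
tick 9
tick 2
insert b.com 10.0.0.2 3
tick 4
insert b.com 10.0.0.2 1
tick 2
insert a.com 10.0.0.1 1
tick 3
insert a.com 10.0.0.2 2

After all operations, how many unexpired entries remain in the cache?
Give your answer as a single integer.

Answer: 1

Derivation:
Op 1: tick 10 -> clock=10.
Op 2: tick 1 -> clock=11.
Op 3: tick 6 -> clock=17.
Op 4: insert a.com -> 10.0.0.1 (expiry=17+2=19). clock=17
Op 5: tick 2 -> clock=19. purged={a.com}
Op 6: insert b.com -> 10.0.0.2 (expiry=19+2=21). clock=19
Op 7: tick 9 -> clock=28. purged={b.com}
Op 8: tick 2 -> clock=30.
Op 9: insert b.com -> 10.0.0.2 (expiry=30+3=33). clock=30
Op 10: tick 4 -> clock=34. purged={b.com}
Op 11: insert b.com -> 10.0.0.2 (expiry=34+1=35). clock=34
Op 12: tick 2 -> clock=36. purged={b.com}
Op 13: insert a.com -> 10.0.0.1 (expiry=36+1=37). clock=36
Op 14: tick 3 -> clock=39. purged={a.com}
Op 15: insert a.com -> 10.0.0.2 (expiry=39+2=41). clock=39
Final cache (unexpired): {a.com} -> size=1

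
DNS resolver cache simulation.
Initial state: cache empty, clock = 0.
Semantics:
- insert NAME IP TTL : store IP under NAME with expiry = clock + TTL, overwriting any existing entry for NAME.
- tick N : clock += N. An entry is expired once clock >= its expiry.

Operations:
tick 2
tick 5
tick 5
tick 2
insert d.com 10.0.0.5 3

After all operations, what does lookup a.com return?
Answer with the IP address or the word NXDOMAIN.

Op 1: tick 2 -> clock=2.
Op 2: tick 5 -> clock=7.
Op 3: tick 5 -> clock=12.
Op 4: tick 2 -> clock=14.
Op 5: insert d.com -> 10.0.0.5 (expiry=14+3=17). clock=14
lookup a.com: not in cache (expired or never inserted)

Answer: NXDOMAIN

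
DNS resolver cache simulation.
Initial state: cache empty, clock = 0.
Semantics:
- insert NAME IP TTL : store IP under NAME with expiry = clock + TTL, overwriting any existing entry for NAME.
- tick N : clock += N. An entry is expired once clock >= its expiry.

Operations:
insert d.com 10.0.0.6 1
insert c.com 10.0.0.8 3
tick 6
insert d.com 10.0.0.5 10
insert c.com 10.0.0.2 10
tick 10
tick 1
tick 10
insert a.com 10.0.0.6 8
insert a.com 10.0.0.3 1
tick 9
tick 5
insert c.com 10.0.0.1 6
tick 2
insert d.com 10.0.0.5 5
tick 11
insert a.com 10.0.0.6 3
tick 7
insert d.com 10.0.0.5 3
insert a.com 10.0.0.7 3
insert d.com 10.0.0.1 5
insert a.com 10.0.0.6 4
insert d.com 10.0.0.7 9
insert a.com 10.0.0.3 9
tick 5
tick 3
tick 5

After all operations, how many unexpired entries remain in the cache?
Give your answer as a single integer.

Op 1: insert d.com -> 10.0.0.6 (expiry=0+1=1). clock=0
Op 2: insert c.com -> 10.0.0.8 (expiry=0+3=3). clock=0
Op 3: tick 6 -> clock=6. purged={c.com,d.com}
Op 4: insert d.com -> 10.0.0.5 (expiry=6+10=16). clock=6
Op 5: insert c.com -> 10.0.0.2 (expiry=6+10=16). clock=6
Op 6: tick 10 -> clock=16. purged={c.com,d.com}
Op 7: tick 1 -> clock=17.
Op 8: tick 10 -> clock=27.
Op 9: insert a.com -> 10.0.0.6 (expiry=27+8=35). clock=27
Op 10: insert a.com -> 10.0.0.3 (expiry=27+1=28). clock=27
Op 11: tick 9 -> clock=36. purged={a.com}
Op 12: tick 5 -> clock=41.
Op 13: insert c.com -> 10.0.0.1 (expiry=41+6=47). clock=41
Op 14: tick 2 -> clock=43.
Op 15: insert d.com -> 10.0.0.5 (expiry=43+5=48). clock=43
Op 16: tick 11 -> clock=54. purged={c.com,d.com}
Op 17: insert a.com -> 10.0.0.6 (expiry=54+3=57). clock=54
Op 18: tick 7 -> clock=61. purged={a.com}
Op 19: insert d.com -> 10.0.0.5 (expiry=61+3=64). clock=61
Op 20: insert a.com -> 10.0.0.7 (expiry=61+3=64). clock=61
Op 21: insert d.com -> 10.0.0.1 (expiry=61+5=66). clock=61
Op 22: insert a.com -> 10.0.0.6 (expiry=61+4=65). clock=61
Op 23: insert d.com -> 10.0.0.7 (expiry=61+9=70). clock=61
Op 24: insert a.com -> 10.0.0.3 (expiry=61+9=70). clock=61
Op 25: tick 5 -> clock=66.
Op 26: tick 3 -> clock=69.
Op 27: tick 5 -> clock=74. purged={a.com,d.com}
Final cache (unexpired): {} -> size=0

Answer: 0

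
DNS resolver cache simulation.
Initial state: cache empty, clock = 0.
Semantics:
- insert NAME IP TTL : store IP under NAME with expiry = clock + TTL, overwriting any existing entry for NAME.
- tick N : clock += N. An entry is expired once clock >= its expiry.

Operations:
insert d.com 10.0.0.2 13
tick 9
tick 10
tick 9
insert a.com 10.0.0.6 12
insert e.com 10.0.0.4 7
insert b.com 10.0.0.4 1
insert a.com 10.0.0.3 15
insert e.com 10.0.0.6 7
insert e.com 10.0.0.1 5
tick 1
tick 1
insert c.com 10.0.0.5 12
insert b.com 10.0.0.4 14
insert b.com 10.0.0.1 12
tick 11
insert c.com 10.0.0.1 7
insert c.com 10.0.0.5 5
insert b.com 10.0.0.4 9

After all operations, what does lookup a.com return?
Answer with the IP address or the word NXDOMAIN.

Op 1: insert d.com -> 10.0.0.2 (expiry=0+13=13). clock=0
Op 2: tick 9 -> clock=9.
Op 3: tick 10 -> clock=19. purged={d.com}
Op 4: tick 9 -> clock=28.
Op 5: insert a.com -> 10.0.0.6 (expiry=28+12=40). clock=28
Op 6: insert e.com -> 10.0.0.4 (expiry=28+7=35). clock=28
Op 7: insert b.com -> 10.0.0.4 (expiry=28+1=29). clock=28
Op 8: insert a.com -> 10.0.0.3 (expiry=28+15=43). clock=28
Op 9: insert e.com -> 10.0.0.6 (expiry=28+7=35). clock=28
Op 10: insert e.com -> 10.0.0.1 (expiry=28+5=33). clock=28
Op 11: tick 1 -> clock=29. purged={b.com}
Op 12: tick 1 -> clock=30.
Op 13: insert c.com -> 10.0.0.5 (expiry=30+12=42). clock=30
Op 14: insert b.com -> 10.0.0.4 (expiry=30+14=44). clock=30
Op 15: insert b.com -> 10.0.0.1 (expiry=30+12=42). clock=30
Op 16: tick 11 -> clock=41. purged={e.com}
Op 17: insert c.com -> 10.0.0.1 (expiry=41+7=48). clock=41
Op 18: insert c.com -> 10.0.0.5 (expiry=41+5=46). clock=41
Op 19: insert b.com -> 10.0.0.4 (expiry=41+9=50). clock=41
lookup a.com: present, ip=10.0.0.3 expiry=43 > clock=41

Answer: 10.0.0.3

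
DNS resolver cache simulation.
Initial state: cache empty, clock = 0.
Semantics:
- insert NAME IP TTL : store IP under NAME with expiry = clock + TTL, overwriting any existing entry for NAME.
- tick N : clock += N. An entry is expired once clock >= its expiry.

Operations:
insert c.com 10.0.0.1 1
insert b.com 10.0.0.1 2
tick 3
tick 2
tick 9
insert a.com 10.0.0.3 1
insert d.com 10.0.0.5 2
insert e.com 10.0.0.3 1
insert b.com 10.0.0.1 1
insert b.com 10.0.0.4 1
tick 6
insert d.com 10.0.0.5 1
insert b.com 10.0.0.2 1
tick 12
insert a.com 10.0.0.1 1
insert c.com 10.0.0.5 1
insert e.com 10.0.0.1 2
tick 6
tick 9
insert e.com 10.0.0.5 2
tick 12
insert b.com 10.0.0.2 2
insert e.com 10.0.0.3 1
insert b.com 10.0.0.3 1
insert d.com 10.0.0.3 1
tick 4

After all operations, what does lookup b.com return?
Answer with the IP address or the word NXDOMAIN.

Op 1: insert c.com -> 10.0.0.1 (expiry=0+1=1). clock=0
Op 2: insert b.com -> 10.0.0.1 (expiry=0+2=2). clock=0
Op 3: tick 3 -> clock=3. purged={b.com,c.com}
Op 4: tick 2 -> clock=5.
Op 5: tick 9 -> clock=14.
Op 6: insert a.com -> 10.0.0.3 (expiry=14+1=15). clock=14
Op 7: insert d.com -> 10.0.0.5 (expiry=14+2=16). clock=14
Op 8: insert e.com -> 10.0.0.3 (expiry=14+1=15). clock=14
Op 9: insert b.com -> 10.0.0.1 (expiry=14+1=15). clock=14
Op 10: insert b.com -> 10.0.0.4 (expiry=14+1=15). clock=14
Op 11: tick 6 -> clock=20. purged={a.com,b.com,d.com,e.com}
Op 12: insert d.com -> 10.0.0.5 (expiry=20+1=21). clock=20
Op 13: insert b.com -> 10.0.0.2 (expiry=20+1=21). clock=20
Op 14: tick 12 -> clock=32. purged={b.com,d.com}
Op 15: insert a.com -> 10.0.0.1 (expiry=32+1=33). clock=32
Op 16: insert c.com -> 10.0.0.5 (expiry=32+1=33). clock=32
Op 17: insert e.com -> 10.0.0.1 (expiry=32+2=34). clock=32
Op 18: tick 6 -> clock=38. purged={a.com,c.com,e.com}
Op 19: tick 9 -> clock=47.
Op 20: insert e.com -> 10.0.0.5 (expiry=47+2=49). clock=47
Op 21: tick 12 -> clock=59. purged={e.com}
Op 22: insert b.com -> 10.0.0.2 (expiry=59+2=61). clock=59
Op 23: insert e.com -> 10.0.0.3 (expiry=59+1=60). clock=59
Op 24: insert b.com -> 10.0.0.3 (expiry=59+1=60). clock=59
Op 25: insert d.com -> 10.0.0.3 (expiry=59+1=60). clock=59
Op 26: tick 4 -> clock=63. purged={b.com,d.com,e.com}
lookup b.com: not in cache (expired or never inserted)

Answer: NXDOMAIN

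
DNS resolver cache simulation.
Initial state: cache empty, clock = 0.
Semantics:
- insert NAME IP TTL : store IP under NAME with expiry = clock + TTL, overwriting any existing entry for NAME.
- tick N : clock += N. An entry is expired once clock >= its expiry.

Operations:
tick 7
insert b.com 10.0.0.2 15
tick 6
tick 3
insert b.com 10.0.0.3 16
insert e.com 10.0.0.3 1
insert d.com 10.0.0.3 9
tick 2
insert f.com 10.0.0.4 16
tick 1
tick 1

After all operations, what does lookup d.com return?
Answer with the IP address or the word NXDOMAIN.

Answer: 10.0.0.3

Derivation:
Op 1: tick 7 -> clock=7.
Op 2: insert b.com -> 10.0.0.2 (expiry=7+15=22). clock=7
Op 3: tick 6 -> clock=13.
Op 4: tick 3 -> clock=16.
Op 5: insert b.com -> 10.0.0.3 (expiry=16+16=32). clock=16
Op 6: insert e.com -> 10.0.0.3 (expiry=16+1=17). clock=16
Op 7: insert d.com -> 10.0.0.3 (expiry=16+9=25). clock=16
Op 8: tick 2 -> clock=18. purged={e.com}
Op 9: insert f.com -> 10.0.0.4 (expiry=18+16=34). clock=18
Op 10: tick 1 -> clock=19.
Op 11: tick 1 -> clock=20.
lookup d.com: present, ip=10.0.0.3 expiry=25 > clock=20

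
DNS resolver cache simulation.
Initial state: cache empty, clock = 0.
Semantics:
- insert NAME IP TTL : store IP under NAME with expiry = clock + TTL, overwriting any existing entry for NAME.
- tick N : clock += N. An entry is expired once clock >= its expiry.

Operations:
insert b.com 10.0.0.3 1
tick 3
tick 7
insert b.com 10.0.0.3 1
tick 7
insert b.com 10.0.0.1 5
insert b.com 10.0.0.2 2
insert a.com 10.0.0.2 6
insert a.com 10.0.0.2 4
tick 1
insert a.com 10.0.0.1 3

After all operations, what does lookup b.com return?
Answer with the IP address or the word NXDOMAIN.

Op 1: insert b.com -> 10.0.0.3 (expiry=0+1=1). clock=0
Op 2: tick 3 -> clock=3. purged={b.com}
Op 3: tick 7 -> clock=10.
Op 4: insert b.com -> 10.0.0.3 (expiry=10+1=11). clock=10
Op 5: tick 7 -> clock=17. purged={b.com}
Op 6: insert b.com -> 10.0.0.1 (expiry=17+5=22). clock=17
Op 7: insert b.com -> 10.0.0.2 (expiry=17+2=19). clock=17
Op 8: insert a.com -> 10.0.0.2 (expiry=17+6=23). clock=17
Op 9: insert a.com -> 10.0.0.2 (expiry=17+4=21). clock=17
Op 10: tick 1 -> clock=18.
Op 11: insert a.com -> 10.0.0.1 (expiry=18+3=21). clock=18
lookup b.com: present, ip=10.0.0.2 expiry=19 > clock=18

Answer: 10.0.0.2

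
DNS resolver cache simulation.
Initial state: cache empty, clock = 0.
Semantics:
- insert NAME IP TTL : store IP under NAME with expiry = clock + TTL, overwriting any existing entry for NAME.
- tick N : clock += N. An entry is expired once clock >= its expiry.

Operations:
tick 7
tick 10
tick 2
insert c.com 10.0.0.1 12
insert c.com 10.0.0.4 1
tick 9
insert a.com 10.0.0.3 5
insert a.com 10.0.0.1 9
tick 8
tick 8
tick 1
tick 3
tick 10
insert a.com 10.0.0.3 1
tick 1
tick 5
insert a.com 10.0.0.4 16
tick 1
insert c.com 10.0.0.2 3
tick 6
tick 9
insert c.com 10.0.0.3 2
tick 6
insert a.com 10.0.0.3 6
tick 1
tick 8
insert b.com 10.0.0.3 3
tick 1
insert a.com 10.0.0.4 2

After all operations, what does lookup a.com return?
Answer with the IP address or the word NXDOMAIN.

Answer: 10.0.0.4

Derivation:
Op 1: tick 7 -> clock=7.
Op 2: tick 10 -> clock=17.
Op 3: tick 2 -> clock=19.
Op 4: insert c.com -> 10.0.0.1 (expiry=19+12=31). clock=19
Op 5: insert c.com -> 10.0.0.4 (expiry=19+1=20). clock=19
Op 6: tick 9 -> clock=28. purged={c.com}
Op 7: insert a.com -> 10.0.0.3 (expiry=28+5=33). clock=28
Op 8: insert a.com -> 10.0.0.1 (expiry=28+9=37). clock=28
Op 9: tick 8 -> clock=36.
Op 10: tick 8 -> clock=44. purged={a.com}
Op 11: tick 1 -> clock=45.
Op 12: tick 3 -> clock=48.
Op 13: tick 10 -> clock=58.
Op 14: insert a.com -> 10.0.0.3 (expiry=58+1=59). clock=58
Op 15: tick 1 -> clock=59. purged={a.com}
Op 16: tick 5 -> clock=64.
Op 17: insert a.com -> 10.0.0.4 (expiry=64+16=80). clock=64
Op 18: tick 1 -> clock=65.
Op 19: insert c.com -> 10.0.0.2 (expiry=65+3=68). clock=65
Op 20: tick 6 -> clock=71. purged={c.com}
Op 21: tick 9 -> clock=80. purged={a.com}
Op 22: insert c.com -> 10.0.0.3 (expiry=80+2=82). clock=80
Op 23: tick 6 -> clock=86. purged={c.com}
Op 24: insert a.com -> 10.0.0.3 (expiry=86+6=92). clock=86
Op 25: tick 1 -> clock=87.
Op 26: tick 8 -> clock=95. purged={a.com}
Op 27: insert b.com -> 10.0.0.3 (expiry=95+3=98). clock=95
Op 28: tick 1 -> clock=96.
Op 29: insert a.com -> 10.0.0.4 (expiry=96+2=98). clock=96
lookup a.com: present, ip=10.0.0.4 expiry=98 > clock=96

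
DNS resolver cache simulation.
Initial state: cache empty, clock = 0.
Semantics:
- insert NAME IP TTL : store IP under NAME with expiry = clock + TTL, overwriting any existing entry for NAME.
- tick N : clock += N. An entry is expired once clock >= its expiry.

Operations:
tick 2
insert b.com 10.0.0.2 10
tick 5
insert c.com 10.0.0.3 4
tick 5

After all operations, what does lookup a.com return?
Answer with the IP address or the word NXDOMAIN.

Op 1: tick 2 -> clock=2.
Op 2: insert b.com -> 10.0.0.2 (expiry=2+10=12). clock=2
Op 3: tick 5 -> clock=7.
Op 4: insert c.com -> 10.0.0.3 (expiry=7+4=11). clock=7
Op 5: tick 5 -> clock=12. purged={b.com,c.com}
lookup a.com: not in cache (expired or never inserted)

Answer: NXDOMAIN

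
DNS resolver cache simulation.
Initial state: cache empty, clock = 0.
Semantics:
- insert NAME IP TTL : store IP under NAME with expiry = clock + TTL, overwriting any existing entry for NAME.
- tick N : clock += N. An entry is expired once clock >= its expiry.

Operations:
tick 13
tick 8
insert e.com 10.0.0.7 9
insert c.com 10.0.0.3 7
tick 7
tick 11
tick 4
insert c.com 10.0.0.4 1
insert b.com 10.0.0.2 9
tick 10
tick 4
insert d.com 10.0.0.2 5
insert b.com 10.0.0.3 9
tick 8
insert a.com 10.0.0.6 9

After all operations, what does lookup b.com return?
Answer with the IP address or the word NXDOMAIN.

Answer: 10.0.0.3

Derivation:
Op 1: tick 13 -> clock=13.
Op 2: tick 8 -> clock=21.
Op 3: insert e.com -> 10.0.0.7 (expiry=21+9=30). clock=21
Op 4: insert c.com -> 10.0.0.3 (expiry=21+7=28). clock=21
Op 5: tick 7 -> clock=28. purged={c.com}
Op 6: tick 11 -> clock=39. purged={e.com}
Op 7: tick 4 -> clock=43.
Op 8: insert c.com -> 10.0.0.4 (expiry=43+1=44). clock=43
Op 9: insert b.com -> 10.0.0.2 (expiry=43+9=52). clock=43
Op 10: tick 10 -> clock=53. purged={b.com,c.com}
Op 11: tick 4 -> clock=57.
Op 12: insert d.com -> 10.0.0.2 (expiry=57+5=62). clock=57
Op 13: insert b.com -> 10.0.0.3 (expiry=57+9=66). clock=57
Op 14: tick 8 -> clock=65. purged={d.com}
Op 15: insert a.com -> 10.0.0.6 (expiry=65+9=74). clock=65
lookup b.com: present, ip=10.0.0.3 expiry=66 > clock=65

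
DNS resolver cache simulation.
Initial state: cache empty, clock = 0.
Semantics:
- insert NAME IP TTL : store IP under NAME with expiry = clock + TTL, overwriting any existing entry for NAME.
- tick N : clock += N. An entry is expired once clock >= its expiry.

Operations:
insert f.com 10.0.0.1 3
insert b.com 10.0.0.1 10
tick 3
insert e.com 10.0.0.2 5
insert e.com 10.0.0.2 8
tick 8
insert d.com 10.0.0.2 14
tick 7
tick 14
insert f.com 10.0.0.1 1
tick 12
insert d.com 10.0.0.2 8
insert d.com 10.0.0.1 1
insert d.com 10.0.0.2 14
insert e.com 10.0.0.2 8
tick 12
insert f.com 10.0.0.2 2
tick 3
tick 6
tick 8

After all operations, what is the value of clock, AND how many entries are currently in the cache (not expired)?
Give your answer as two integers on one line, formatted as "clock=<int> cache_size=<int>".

Op 1: insert f.com -> 10.0.0.1 (expiry=0+3=3). clock=0
Op 2: insert b.com -> 10.0.0.1 (expiry=0+10=10). clock=0
Op 3: tick 3 -> clock=3. purged={f.com}
Op 4: insert e.com -> 10.0.0.2 (expiry=3+5=8). clock=3
Op 5: insert e.com -> 10.0.0.2 (expiry=3+8=11). clock=3
Op 6: tick 8 -> clock=11. purged={b.com,e.com}
Op 7: insert d.com -> 10.0.0.2 (expiry=11+14=25). clock=11
Op 8: tick 7 -> clock=18.
Op 9: tick 14 -> clock=32. purged={d.com}
Op 10: insert f.com -> 10.0.0.1 (expiry=32+1=33). clock=32
Op 11: tick 12 -> clock=44. purged={f.com}
Op 12: insert d.com -> 10.0.0.2 (expiry=44+8=52). clock=44
Op 13: insert d.com -> 10.0.0.1 (expiry=44+1=45). clock=44
Op 14: insert d.com -> 10.0.0.2 (expiry=44+14=58). clock=44
Op 15: insert e.com -> 10.0.0.2 (expiry=44+8=52). clock=44
Op 16: tick 12 -> clock=56. purged={e.com}
Op 17: insert f.com -> 10.0.0.2 (expiry=56+2=58). clock=56
Op 18: tick 3 -> clock=59. purged={d.com,f.com}
Op 19: tick 6 -> clock=65.
Op 20: tick 8 -> clock=73.
Final clock = 73
Final cache (unexpired): {} -> size=0

Answer: clock=73 cache_size=0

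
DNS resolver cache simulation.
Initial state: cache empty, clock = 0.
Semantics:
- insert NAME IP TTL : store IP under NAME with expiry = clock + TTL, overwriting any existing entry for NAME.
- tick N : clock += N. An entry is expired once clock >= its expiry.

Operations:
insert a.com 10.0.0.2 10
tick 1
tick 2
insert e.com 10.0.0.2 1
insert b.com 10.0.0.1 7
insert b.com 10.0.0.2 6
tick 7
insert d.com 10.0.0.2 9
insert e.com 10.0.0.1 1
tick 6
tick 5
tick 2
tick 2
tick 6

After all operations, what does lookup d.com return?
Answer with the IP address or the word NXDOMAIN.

Op 1: insert a.com -> 10.0.0.2 (expiry=0+10=10). clock=0
Op 2: tick 1 -> clock=1.
Op 3: tick 2 -> clock=3.
Op 4: insert e.com -> 10.0.0.2 (expiry=3+1=4). clock=3
Op 5: insert b.com -> 10.0.0.1 (expiry=3+7=10). clock=3
Op 6: insert b.com -> 10.0.0.2 (expiry=3+6=9). clock=3
Op 7: tick 7 -> clock=10. purged={a.com,b.com,e.com}
Op 8: insert d.com -> 10.0.0.2 (expiry=10+9=19). clock=10
Op 9: insert e.com -> 10.0.0.1 (expiry=10+1=11). clock=10
Op 10: tick 6 -> clock=16. purged={e.com}
Op 11: tick 5 -> clock=21. purged={d.com}
Op 12: tick 2 -> clock=23.
Op 13: tick 2 -> clock=25.
Op 14: tick 6 -> clock=31.
lookup d.com: not in cache (expired or never inserted)

Answer: NXDOMAIN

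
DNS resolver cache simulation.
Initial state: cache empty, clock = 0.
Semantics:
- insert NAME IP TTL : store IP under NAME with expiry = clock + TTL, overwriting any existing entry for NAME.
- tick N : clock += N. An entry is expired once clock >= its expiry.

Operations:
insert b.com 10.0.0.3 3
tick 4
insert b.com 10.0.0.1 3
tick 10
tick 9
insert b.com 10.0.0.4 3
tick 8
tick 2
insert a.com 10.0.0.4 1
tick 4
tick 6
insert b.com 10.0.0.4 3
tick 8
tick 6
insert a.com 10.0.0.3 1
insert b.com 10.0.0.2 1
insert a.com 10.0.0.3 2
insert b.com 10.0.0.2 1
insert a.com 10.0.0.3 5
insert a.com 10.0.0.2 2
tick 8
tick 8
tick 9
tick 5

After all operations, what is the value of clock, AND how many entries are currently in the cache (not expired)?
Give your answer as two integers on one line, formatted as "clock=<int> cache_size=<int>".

Answer: clock=87 cache_size=0

Derivation:
Op 1: insert b.com -> 10.0.0.3 (expiry=0+3=3). clock=0
Op 2: tick 4 -> clock=4. purged={b.com}
Op 3: insert b.com -> 10.0.0.1 (expiry=4+3=7). clock=4
Op 4: tick 10 -> clock=14. purged={b.com}
Op 5: tick 9 -> clock=23.
Op 6: insert b.com -> 10.0.0.4 (expiry=23+3=26). clock=23
Op 7: tick 8 -> clock=31. purged={b.com}
Op 8: tick 2 -> clock=33.
Op 9: insert a.com -> 10.0.0.4 (expiry=33+1=34). clock=33
Op 10: tick 4 -> clock=37. purged={a.com}
Op 11: tick 6 -> clock=43.
Op 12: insert b.com -> 10.0.0.4 (expiry=43+3=46). clock=43
Op 13: tick 8 -> clock=51. purged={b.com}
Op 14: tick 6 -> clock=57.
Op 15: insert a.com -> 10.0.0.3 (expiry=57+1=58). clock=57
Op 16: insert b.com -> 10.0.0.2 (expiry=57+1=58). clock=57
Op 17: insert a.com -> 10.0.0.3 (expiry=57+2=59). clock=57
Op 18: insert b.com -> 10.0.0.2 (expiry=57+1=58). clock=57
Op 19: insert a.com -> 10.0.0.3 (expiry=57+5=62). clock=57
Op 20: insert a.com -> 10.0.0.2 (expiry=57+2=59). clock=57
Op 21: tick 8 -> clock=65. purged={a.com,b.com}
Op 22: tick 8 -> clock=73.
Op 23: tick 9 -> clock=82.
Op 24: tick 5 -> clock=87.
Final clock = 87
Final cache (unexpired): {} -> size=0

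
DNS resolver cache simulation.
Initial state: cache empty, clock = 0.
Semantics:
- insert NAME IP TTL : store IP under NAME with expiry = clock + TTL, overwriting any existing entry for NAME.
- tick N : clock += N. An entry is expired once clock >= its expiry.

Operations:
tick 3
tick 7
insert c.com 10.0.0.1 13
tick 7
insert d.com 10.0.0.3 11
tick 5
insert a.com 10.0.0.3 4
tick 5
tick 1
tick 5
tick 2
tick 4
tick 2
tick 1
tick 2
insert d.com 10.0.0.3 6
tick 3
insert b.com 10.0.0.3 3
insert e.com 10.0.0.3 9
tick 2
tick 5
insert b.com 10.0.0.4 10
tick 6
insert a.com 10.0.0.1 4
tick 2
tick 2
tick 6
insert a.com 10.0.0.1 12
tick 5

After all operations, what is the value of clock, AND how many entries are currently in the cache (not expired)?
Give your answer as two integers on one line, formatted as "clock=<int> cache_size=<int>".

Op 1: tick 3 -> clock=3.
Op 2: tick 7 -> clock=10.
Op 3: insert c.com -> 10.0.0.1 (expiry=10+13=23). clock=10
Op 4: tick 7 -> clock=17.
Op 5: insert d.com -> 10.0.0.3 (expiry=17+11=28). clock=17
Op 6: tick 5 -> clock=22.
Op 7: insert a.com -> 10.0.0.3 (expiry=22+4=26). clock=22
Op 8: tick 5 -> clock=27. purged={a.com,c.com}
Op 9: tick 1 -> clock=28. purged={d.com}
Op 10: tick 5 -> clock=33.
Op 11: tick 2 -> clock=35.
Op 12: tick 4 -> clock=39.
Op 13: tick 2 -> clock=41.
Op 14: tick 1 -> clock=42.
Op 15: tick 2 -> clock=44.
Op 16: insert d.com -> 10.0.0.3 (expiry=44+6=50). clock=44
Op 17: tick 3 -> clock=47.
Op 18: insert b.com -> 10.0.0.3 (expiry=47+3=50). clock=47
Op 19: insert e.com -> 10.0.0.3 (expiry=47+9=56). clock=47
Op 20: tick 2 -> clock=49.
Op 21: tick 5 -> clock=54. purged={b.com,d.com}
Op 22: insert b.com -> 10.0.0.4 (expiry=54+10=64). clock=54
Op 23: tick 6 -> clock=60. purged={e.com}
Op 24: insert a.com -> 10.0.0.1 (expiry=60+4=64). clock=60
Op 25: tick 2 -> clock=62.
Op 26: tick 2 -> clock=64. purged={a.com,b.com}
Op 27: tick 6 -> clock=70.
Op 28: insert a.com -> 10.0.0.1 (expiry=70+12=82). clock=70
Op 29: tick 5 -> clock=75.
Final clock = 75
Final cache (unexpired): {a.com} -> size=1

Answer: clock=75 cache_size=1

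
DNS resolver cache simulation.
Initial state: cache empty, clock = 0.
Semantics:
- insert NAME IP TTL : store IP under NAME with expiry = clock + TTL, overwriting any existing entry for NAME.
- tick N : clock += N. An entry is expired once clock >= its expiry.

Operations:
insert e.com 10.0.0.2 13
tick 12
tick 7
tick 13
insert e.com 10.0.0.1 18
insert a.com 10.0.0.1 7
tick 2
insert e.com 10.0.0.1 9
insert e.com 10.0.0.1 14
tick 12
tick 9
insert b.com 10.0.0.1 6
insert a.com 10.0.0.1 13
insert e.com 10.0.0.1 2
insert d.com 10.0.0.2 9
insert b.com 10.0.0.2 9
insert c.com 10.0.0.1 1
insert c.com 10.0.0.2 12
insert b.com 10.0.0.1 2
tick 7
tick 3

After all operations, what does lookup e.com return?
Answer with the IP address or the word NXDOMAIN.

Op 1: insert e.com -> 10.0.0.2 (expiry=0+13=13). clock=0
Op 2: tick 12 -> clock=12.
Op 3: tick 7 -> clock=19. purged={e.com}
Op 4: tick 13 -> clock=32.
Op 5: insert e.com -> 10.0.0.1 (expiry=32+18=50). clock=32
Op 6: insert a.com -> 10.0.0.1 (expiry=32+7=39). clock=32
Op 7: tick 2 -> clock=34.
Op 8: insert e.com -> 10.0.0.1 (expiry=34+9=43). clock=34
Op 9: insert e.com -> 10.0.0.1 (expiry=34+14=48). clock=34
Op 10: tick 12 -> clock=46. purged={a.com}
Op 11: tick 9 -> clock=55. purged={e.com}
Op 12: insert b.com -> 10.0.0.1 (expiry=55+6=61). clock=55
Op 13: insert a.com -> 10.0.0.1 (expiry=55+13=68). clock=55
Op 14: insert e.com -> 10.0.0.1 (expiry=55+2=57). clock=55
Op 15: insert d.com -> 10.0.0.2 (expiry=55+9=64). clock=55
Op 16: insert b.com -> 10.0.0.2 (expiry=55+9=64). clock=55
Op 17: insert c.com -> 10.0.0.1 (expiry=55+1=56). clock=55
Op 18: insert c.com -> 10.0.0.2 (expiry=55+12=67). clock=55
Op 19: insert b.com -> 10.0.0.1 (expiry=55+2=57). clock=55
Op 20: tick 7 -> clock=62. purged={b.com,e.com}
Op 21: tick 3 -> clock=65. purged={d.com}
lookup e.com: not in cache (expired or never inserted)

Answer: NXDOMAIN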